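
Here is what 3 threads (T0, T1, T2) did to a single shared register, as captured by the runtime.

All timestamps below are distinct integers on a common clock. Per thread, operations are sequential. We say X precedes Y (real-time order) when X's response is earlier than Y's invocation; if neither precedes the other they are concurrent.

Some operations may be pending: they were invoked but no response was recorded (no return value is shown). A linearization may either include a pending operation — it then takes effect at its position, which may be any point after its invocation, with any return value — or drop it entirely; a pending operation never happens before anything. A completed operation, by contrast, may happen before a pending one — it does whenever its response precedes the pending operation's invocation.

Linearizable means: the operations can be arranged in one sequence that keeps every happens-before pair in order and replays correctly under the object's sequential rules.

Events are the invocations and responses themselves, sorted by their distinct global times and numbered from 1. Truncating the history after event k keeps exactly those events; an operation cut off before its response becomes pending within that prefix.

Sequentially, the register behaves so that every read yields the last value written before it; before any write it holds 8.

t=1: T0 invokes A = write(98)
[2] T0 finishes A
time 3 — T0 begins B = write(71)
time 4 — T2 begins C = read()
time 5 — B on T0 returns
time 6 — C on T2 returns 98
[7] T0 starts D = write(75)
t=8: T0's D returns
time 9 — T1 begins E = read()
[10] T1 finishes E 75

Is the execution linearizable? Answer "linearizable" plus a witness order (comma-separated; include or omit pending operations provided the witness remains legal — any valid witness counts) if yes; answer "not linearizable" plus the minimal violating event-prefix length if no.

linearizable — witness: A, C, B, D, E

1. A write(98), leaving value 98
2. C read() → 98, leaving value 98
3. B write(71), leaving value 71
4. D write(75), leaving value 75
5. E read() → 75, leaving value 75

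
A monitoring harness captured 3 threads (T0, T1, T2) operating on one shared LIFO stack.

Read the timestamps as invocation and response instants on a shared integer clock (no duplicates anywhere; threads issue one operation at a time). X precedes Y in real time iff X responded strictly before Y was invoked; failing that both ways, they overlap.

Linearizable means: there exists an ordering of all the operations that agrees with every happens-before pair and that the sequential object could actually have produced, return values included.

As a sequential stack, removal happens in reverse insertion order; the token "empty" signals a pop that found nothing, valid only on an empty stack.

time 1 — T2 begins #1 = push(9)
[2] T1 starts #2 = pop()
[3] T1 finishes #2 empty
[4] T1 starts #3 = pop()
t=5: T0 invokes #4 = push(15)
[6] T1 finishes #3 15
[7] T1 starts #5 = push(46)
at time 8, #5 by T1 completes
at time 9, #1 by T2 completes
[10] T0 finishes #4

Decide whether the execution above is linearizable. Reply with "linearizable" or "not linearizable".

linearizable

a witness: #2, #1, #4, #3, #5
1. #2 pop() → empty, leaving stack <>
2. #1 push(9), leaving stack <9>
3. #4 push(15), leaving stack <9,15>
4. #3 pop() → 15, leaving stack <9>
5. #5 push(46), leaving stack <9,46>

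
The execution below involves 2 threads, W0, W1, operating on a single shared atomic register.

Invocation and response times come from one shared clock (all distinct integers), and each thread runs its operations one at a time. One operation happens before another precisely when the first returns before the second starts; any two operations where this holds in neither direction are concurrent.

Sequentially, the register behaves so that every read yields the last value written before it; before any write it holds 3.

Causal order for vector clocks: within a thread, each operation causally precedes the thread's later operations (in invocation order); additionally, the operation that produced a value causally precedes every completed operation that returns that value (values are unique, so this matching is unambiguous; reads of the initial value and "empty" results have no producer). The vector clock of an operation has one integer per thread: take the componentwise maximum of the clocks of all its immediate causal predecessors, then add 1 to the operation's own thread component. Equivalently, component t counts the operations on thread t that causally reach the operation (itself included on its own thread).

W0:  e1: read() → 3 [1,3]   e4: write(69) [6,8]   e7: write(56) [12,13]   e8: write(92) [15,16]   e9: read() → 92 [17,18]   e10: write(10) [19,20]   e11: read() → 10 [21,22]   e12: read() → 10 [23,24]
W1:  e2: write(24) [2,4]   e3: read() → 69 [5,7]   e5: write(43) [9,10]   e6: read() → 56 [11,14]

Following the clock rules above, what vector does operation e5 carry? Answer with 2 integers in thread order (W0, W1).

VC(e2, invoked at 2): no causal predecessors; +1 on W1 → (0, 1)
VC(e1, invoked at 1): no causal predecessors; +1 on W0 → (1, 0)
from VC(e1)=(1, 0), e4 (invoked 6) maxes components and bumps W0 → (2, 0)
from VC(e4)=(2, 0), e7 (invoked 12) maxes components and bumps W0 → (3, 0)
from VC(e2)=(0, 1), VC(e4)=(2, 0), e3 (invoked 5) maxes components and bumps W1 → (2, 2)
from VC(e7)=(3, 0), e8 (invoked 15) maxes components and bumps W0 → (4, 0)
from VC(e3)=(2, 2), e5 (invoked 9) maxes components and bumps W1 → (2, 3)
from VC(e8)=(4, 0), e9 (invoked 17) maxes components and bumps W0 → (5, 0)
from VC(e9)=(5, 0), e10 (invoked 19) maxes components and bumps W0 → (6, 0)
from VC(e5)=(2, 3), VC(e7)=(3, 0), e6 (invoked 11) maxes components and bumps W1 → (3, 4)
from VC(e10)=(6, 0), e11 (invoked 21) maxes components and bumps W0 → (7, 0)
from VC(e10)=(6, 0), VC(e11)=(7, 0), e12 (invoked 23) maxes components and bumps W0 → (8, 0)
target: VC(e5) = (2, 3)

(2, 3)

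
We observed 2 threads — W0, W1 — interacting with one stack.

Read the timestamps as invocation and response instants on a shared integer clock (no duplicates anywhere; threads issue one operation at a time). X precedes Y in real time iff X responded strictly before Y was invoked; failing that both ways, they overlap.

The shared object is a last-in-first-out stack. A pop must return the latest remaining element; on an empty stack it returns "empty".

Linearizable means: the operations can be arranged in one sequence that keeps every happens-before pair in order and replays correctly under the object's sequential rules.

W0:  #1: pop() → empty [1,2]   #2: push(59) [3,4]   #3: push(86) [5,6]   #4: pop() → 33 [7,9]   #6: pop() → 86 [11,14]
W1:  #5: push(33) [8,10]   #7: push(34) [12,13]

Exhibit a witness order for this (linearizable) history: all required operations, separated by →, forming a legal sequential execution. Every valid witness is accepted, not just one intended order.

#1 → #2 → #3 → #5 → #4 → #6 → #7

1. #1 pop() → empty, leaving stack <>
2. #2 push(59), leaving stack <59>
3. #3 push(86), leaving stack <59,86>
4. #5 push(33), leaving stack <59,86,33>
5. #4 pop() → 33, leaving stack <59,86>
6. #6 pop() → 86, leaving stack <59>
7. #7 push(34), leaving stack <59,34>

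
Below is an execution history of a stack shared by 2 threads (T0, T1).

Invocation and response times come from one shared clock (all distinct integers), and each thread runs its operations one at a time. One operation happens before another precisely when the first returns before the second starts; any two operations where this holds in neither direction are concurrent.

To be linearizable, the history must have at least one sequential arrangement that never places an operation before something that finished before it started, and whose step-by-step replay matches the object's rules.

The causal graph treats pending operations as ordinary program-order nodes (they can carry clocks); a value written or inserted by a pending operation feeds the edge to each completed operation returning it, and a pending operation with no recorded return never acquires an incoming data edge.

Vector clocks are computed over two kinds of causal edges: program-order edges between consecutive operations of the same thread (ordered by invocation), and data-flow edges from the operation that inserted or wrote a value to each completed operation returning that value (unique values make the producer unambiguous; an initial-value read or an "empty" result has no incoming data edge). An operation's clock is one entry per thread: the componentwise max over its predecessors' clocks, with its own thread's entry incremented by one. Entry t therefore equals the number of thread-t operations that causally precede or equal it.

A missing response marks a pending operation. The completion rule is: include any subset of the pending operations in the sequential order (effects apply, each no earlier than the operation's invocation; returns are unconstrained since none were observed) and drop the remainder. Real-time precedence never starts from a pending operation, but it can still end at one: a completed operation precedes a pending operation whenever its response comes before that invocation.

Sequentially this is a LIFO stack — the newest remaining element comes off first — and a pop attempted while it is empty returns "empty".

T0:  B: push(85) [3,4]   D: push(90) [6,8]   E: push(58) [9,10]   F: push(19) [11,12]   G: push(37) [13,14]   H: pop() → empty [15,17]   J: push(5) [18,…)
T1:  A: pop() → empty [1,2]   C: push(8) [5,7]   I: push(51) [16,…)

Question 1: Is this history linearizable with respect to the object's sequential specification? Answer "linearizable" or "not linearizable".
not linearizable

cut after 16 events: linearizable; cut after 17 events (H responds, time 17): not linearizable
2 orders of the 8 completed stack ops respect real time; none is legal
including or dropping the 1 pending operation (I) in any combination fails
e.g. A, B, C, D, E, F, G, H (pending dropped): illegal at step 8, since H pop() → empty cannot apply there
e.g. A, B, D, C, E, F, G, H (pending dropped): illegal at step 8, since H pop() → empty cannot apply there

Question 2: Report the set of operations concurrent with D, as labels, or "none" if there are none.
C

D spans [6,8]; an op avoiding the whole window 6..8 is ordered, any other is concurrent
A [1,2]: before
B [3,4]: before
C [5,7]: concurrent
E [9,10]: after
F [11,12]: after
G [13,14]: after
H [15,17]: after
I [16,…): after
J [18,…): after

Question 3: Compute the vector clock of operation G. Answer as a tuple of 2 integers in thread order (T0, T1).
(5, 0)

A, invoked 1, has no incoming edges; only T1's bump applies → (0, 1)
B, invoked 3, has no incoming edges; only T0's bump applies → (1, 0)
C (invocation 5): componentwise max over VC(A)=(0, 1), +1 at T1, giving (0, 2)
D (invocation 6): componentwise max over VC(B)=(1, 0), +1 at T0, giving (2, 0)
I (invocation 16): componentwise max over VC(C)=(0, 2), +1 at T1, giving (0, 3)
E (invocation 9): componentwise max over VC(D)=(2, 0), +1 at T0, giving (3, 0)
F (invocation 11): componentwise max over VC(E)=(3, 0), +1 at T0, giving (4, 0)
G (invocation 13): componentwise max over VC(F)=(4, 0), +1 at T0, giving (5, 0)
H (invocation 15): componentwise max over VC(G)=(5, 0), +1 at T0, giving (6, 0)
J (invocation 18): componentwise max over VC(H)=(6, 0), +1 at T0, giving (7, 0)
target: VC(G) = (5, 0)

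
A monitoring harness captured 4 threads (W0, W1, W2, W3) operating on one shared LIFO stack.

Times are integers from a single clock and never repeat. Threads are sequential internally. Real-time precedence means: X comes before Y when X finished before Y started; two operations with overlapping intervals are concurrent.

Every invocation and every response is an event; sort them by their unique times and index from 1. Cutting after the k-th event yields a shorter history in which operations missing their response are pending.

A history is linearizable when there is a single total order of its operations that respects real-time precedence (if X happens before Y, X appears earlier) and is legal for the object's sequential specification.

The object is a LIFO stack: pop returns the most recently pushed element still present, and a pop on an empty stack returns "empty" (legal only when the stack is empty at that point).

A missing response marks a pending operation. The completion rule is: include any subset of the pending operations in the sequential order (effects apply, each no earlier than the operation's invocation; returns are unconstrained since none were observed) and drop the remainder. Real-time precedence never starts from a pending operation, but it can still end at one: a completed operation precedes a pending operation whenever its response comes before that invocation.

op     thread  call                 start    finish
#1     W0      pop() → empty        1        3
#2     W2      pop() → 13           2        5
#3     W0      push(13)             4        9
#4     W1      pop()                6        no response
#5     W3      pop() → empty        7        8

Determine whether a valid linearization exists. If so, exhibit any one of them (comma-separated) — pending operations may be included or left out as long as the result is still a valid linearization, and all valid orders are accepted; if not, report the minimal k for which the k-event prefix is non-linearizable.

after step 1 (#1 pop() → empty): stack <>
after step 2 (#3 push(13)): stack <13>
after step 3 (#2 pop() → 13): stack <>
after step 4 (#4 pop() (pending, included)): stack <>
after step 5 (#5 pop() → empty): stack <>

linearizable — witness: #1, #3, #2, #4, #5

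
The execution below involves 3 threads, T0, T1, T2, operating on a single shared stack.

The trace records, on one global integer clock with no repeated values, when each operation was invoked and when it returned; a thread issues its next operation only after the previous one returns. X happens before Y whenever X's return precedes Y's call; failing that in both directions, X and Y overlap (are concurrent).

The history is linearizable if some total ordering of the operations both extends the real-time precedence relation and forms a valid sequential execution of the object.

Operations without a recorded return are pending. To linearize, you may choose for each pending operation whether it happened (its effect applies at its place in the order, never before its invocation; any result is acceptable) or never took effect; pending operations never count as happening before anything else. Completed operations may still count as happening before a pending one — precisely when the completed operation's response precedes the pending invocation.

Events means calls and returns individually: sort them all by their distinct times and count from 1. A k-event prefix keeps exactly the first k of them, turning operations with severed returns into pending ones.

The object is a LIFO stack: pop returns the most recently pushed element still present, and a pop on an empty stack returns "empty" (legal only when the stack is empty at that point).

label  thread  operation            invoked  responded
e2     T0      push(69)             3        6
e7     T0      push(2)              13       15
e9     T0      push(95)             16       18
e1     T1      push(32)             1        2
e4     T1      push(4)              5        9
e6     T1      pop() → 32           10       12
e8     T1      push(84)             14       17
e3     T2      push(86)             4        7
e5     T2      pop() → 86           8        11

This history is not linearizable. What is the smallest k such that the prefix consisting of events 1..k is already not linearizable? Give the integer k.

events 1..11 are linearizable; a witness order is e1, e2, e3, e4, e6, e5:
after step 1 (e1 push(32)): stack <32>
after step 2 (e2 push(69)): stack <32,69>
after step 3 (e3 push(86)): stack <32,69,86>
after step 4 (e4 push(4)): stack <32,69,86,4>
after step 5 (e6 pop() (pending, included)): stack <32,69,86>
after step 6 (e5 pop() → 86): stack <32,69>
at event 12 (e6's time-12 response) nothing linearizes any more
sample order e1, e2, e3, e4, e5, e6 stalls at step 5 — e5 pop() → 86 has no legal effect
sample order e1, e2, e3, e4, e6, e5 stalls at step 5 — e6 pop() → 32 has no legal effect

12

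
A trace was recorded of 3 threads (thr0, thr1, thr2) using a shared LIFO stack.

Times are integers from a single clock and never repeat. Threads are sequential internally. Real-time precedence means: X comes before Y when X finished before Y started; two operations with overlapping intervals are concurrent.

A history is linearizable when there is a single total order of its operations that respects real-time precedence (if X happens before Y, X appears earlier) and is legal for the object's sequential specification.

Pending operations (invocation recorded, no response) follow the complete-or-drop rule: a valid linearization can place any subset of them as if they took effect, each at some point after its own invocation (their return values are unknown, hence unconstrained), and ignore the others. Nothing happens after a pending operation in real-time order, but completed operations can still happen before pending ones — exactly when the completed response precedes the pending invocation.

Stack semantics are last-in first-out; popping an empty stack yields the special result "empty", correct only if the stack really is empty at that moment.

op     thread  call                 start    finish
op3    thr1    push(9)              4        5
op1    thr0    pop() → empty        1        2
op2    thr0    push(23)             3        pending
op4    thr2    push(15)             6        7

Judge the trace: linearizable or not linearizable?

linearizable

witness order: op1, op2, op3, op4
1. op1 pop() → empty, leaving stack <>
2. op2 push(23) (pending, included), leaving stack <23>
3. op3 push(9), leaving stack <23,9>
4. op4 push(15), leaving stack <23,9,15>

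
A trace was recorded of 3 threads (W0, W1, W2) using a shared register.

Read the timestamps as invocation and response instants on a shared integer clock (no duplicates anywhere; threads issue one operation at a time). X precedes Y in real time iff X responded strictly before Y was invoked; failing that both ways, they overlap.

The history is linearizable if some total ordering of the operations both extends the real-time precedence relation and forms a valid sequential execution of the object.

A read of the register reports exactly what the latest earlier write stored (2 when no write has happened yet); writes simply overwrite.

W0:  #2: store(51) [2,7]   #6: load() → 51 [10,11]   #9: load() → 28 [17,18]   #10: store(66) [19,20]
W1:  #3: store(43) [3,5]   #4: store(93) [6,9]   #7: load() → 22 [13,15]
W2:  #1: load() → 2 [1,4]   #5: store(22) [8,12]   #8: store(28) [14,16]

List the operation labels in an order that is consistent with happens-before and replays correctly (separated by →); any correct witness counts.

after step 1 (#1 load() → 2): value 2
after step 2 (#3 store(43)): value 43
after step 3 (#4 store(93)): value 93
after step 4 (#2 store(51)): value 51
after step 5 (#6 load() → 51): value 51
after step 6 (#5 store(22)): value 22
after step 7 (#7 load() → 22): value 22
after step 8 (#8 store(28)): value 28
after step 9 (#9 load() → 28): value 28
after step 10 (#10 store(66)): value 66

#1 → #3 → #4 → #2 → #6 → #5 → #7 → #8 → #9 → #10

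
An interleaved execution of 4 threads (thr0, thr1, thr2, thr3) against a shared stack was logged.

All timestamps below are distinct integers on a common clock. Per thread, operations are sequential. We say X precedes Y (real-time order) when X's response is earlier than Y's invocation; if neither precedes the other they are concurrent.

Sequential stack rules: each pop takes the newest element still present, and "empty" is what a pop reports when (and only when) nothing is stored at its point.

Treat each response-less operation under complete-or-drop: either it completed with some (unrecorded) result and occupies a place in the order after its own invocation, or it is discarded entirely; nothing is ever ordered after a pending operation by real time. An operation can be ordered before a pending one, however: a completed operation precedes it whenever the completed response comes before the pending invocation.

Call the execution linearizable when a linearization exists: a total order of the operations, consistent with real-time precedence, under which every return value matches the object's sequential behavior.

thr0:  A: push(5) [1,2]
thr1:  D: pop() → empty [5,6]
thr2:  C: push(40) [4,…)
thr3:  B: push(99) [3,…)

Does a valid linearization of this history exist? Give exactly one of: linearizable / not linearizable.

not linearizable

through event 5 a valid linearization exists; event 6 (D responding at time 6) ends that
one real-time candidate order over the 2 completed operations — the stack replay rejects it
every completion of the 2 pending operations (B, C) was checked; none linearizes
take A, D (pending dropped): step 2 already fails, because D pop() → empty cannot occur there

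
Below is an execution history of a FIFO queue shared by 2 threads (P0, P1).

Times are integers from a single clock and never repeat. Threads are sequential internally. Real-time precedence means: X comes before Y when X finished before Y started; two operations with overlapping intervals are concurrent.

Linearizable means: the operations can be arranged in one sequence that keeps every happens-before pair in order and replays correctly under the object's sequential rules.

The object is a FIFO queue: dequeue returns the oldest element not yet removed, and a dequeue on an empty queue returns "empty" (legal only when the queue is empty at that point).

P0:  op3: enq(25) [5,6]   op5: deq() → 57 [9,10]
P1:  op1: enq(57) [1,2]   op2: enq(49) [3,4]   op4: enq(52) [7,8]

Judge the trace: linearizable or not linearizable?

linearizable

witness order: op1, op2, op3, op4, op5
after step 1 (op1 enq(57)): queue <57>
after step 2 (op2 enq(49)): queue <57,49>
after step 3 (op3 enq(25)): queue <57,49,25>
after step 4 (op4 enq(52)): queue <57,49,25,52>
after step 5 (op5 deq() → 57): queue <49,25,52>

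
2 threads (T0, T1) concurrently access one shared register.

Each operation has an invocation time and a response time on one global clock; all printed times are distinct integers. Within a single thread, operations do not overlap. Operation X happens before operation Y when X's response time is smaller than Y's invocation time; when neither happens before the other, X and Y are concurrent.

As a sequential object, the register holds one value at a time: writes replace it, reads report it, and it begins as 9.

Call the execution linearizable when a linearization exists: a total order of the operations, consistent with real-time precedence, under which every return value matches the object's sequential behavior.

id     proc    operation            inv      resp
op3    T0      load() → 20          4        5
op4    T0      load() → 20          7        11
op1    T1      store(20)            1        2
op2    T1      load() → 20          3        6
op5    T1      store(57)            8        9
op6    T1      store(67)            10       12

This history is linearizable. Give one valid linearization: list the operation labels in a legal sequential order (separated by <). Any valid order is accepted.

after step 1 (op1 store(20)): value 20
after step 2 (op2 load() → 20): value 20
after step 3 (op3 load() → 20): value 20
after step 4 (op4 load() → 20): value 20
after step 5 (op5 store(57)): value 57
after step 6 (op6 store(67)): value 67

op1 < op2 < op3 < op4 < op5 < op6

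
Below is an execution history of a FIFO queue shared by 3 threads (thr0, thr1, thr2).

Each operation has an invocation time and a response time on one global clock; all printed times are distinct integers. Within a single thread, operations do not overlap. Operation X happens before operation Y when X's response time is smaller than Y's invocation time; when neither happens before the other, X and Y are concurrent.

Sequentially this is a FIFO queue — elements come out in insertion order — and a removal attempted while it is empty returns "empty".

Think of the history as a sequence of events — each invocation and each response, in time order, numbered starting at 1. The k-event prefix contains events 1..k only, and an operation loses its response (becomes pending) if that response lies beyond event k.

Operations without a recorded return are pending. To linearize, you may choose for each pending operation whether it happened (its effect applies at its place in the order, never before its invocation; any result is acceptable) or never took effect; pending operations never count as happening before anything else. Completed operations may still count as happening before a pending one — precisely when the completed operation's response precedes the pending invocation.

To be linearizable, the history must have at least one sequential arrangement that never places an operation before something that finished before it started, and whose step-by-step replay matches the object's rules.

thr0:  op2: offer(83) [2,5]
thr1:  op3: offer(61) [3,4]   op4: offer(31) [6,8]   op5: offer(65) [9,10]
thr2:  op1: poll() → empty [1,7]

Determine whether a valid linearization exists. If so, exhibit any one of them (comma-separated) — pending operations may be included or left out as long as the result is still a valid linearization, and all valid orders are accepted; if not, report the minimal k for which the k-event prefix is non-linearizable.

linearizable — witness: op1, op2, op3, op4, op5

1. op1 poll() → empty, leaving queue <>
2. op2 offer(83), leaving queue <83>
3. op3 offer(61), leaving queue <83,61>
4. op4 offer(31), leaving queue <83,61,31>
5. op5 offer(65), leaving queue <83,61,31,65>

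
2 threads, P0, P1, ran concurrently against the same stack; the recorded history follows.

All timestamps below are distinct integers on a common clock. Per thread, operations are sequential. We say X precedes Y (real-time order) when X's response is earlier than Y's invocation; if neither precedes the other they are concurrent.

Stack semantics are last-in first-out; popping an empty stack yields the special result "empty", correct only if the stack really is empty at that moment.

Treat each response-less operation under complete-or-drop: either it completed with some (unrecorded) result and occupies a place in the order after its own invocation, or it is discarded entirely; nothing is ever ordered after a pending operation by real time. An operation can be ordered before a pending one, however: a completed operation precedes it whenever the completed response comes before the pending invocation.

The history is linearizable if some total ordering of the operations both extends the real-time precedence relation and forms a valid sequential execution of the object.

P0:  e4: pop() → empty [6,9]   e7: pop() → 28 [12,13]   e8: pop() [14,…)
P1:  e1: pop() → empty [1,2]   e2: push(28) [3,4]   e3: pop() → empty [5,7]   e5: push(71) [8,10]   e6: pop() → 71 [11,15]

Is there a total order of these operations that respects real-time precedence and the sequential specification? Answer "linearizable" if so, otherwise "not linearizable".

not linearizable

the violation lands at event 9, e4's response at time 9: events 1..8 linearize, events 1..9 do not
real-time-consistent orders of the 4 completed operations: 2 — all fail the stack replay
include/drop combinations of the 1 pending operation (e5) were all tried; none helps
e.g. e1, e2, e3, e4 (pending dropped): illegal at step 3, since e3 pop() → empty cannot apply there
e.g. e1, e2, e4, e3 (pending dropped): illegal at step 3, since e4 pop() → empty cannot apply there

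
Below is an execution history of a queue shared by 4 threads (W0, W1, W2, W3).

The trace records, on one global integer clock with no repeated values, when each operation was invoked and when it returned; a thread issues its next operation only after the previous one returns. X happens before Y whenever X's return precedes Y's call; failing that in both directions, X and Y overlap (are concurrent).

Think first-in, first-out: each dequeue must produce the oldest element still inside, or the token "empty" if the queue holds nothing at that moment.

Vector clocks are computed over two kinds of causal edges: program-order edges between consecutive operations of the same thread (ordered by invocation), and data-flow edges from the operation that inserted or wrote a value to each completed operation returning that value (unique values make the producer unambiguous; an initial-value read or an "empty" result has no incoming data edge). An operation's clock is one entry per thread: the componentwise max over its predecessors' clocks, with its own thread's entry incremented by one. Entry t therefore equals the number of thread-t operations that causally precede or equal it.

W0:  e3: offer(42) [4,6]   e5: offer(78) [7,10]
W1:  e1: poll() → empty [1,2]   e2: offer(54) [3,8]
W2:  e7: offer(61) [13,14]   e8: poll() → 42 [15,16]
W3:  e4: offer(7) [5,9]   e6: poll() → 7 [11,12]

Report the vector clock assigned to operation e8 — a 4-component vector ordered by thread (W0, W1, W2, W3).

root op e4, invoked 5: fresh clock plus W3's own tick → (0, 0, 0, 1)
root op e7, invoked 13: fresh clock plus W2's own tick → (0, 0, 1, 0)
root op e1, invoked 1: fresh clock plus W1's own tick → (0, 1, 0, 0)
root op e3, invoked 4: fresh clock plus W0's own tick → (1, 0, 0, 0)
e6 (invocation 11): componentwise max over VC(e4)=(0, 0, 0, 1), +1 at W3, giving (0, 0, 0, 2)
e2 (invocation 3): componentwise max over VC(e1)=(0, 1, 0, 0), +1 at W1, giving (0, 2, 0, 0)
e5 (invocation 7): componentwise max over VC(e3)=(1, 0, 0, 0), +1 at W0, giving (2, 0, 0, 0)
e8 (invocation 15): componentwise max over VC(e3)=(1, 0, 0, 0), VC(e7)=(0, 0, 1, 0), +1 at W2, giving (1, 0, 2, 0)
target: VC(e8) = (1, 0, 2, 0)

(1, 0, 2, 0)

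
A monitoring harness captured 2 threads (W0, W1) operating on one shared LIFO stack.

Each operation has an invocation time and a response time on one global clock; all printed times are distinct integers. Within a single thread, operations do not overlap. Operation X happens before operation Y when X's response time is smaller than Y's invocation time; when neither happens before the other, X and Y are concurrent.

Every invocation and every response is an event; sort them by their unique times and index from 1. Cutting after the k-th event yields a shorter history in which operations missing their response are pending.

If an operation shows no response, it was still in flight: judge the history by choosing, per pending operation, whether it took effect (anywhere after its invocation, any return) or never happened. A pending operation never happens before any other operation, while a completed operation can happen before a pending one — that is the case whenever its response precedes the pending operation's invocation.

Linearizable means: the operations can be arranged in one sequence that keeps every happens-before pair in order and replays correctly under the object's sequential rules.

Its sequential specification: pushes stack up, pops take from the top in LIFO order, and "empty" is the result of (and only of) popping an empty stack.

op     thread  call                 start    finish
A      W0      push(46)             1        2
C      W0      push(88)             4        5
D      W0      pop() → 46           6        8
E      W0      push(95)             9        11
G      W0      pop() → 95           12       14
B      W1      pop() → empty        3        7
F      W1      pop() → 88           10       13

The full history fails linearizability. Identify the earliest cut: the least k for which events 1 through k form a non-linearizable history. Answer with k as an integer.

events 1..6 are linearizable; a witness order is A, B, C:
1. A push(46), leaving stack <46>
2. B pop() (pending, included), leaving stack <>
3. C push(88), leaving stack <88>
at event 7 (B's time-7 response) nothing linearizes any more
completion choices over the 1 pending operation (D) were checked; none helps
one such order, A, B, C (pending dropped), breaks at step 2 where B pop() → empty is illegal
one such order, A, C, B (pending dropped), breaks at step 3 where B pop() → empty is illegal

7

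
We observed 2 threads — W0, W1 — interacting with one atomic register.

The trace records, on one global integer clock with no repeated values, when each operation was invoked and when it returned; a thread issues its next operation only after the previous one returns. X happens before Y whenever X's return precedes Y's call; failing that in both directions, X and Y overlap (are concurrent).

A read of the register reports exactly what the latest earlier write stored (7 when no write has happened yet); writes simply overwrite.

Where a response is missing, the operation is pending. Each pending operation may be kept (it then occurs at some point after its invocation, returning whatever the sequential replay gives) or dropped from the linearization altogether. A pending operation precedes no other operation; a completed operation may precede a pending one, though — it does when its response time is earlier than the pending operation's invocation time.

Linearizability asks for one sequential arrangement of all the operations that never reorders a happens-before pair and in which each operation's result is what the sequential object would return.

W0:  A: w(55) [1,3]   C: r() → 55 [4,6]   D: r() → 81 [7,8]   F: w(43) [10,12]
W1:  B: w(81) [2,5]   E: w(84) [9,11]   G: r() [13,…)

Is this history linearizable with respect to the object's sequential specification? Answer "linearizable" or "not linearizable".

linearizable

witness order: A, C, B, D, E, F
1. A w(55), leaving value 55
2. C r() → 55, leaving value 55
3. B w(81), leaving value 81
4. D r() → 81, leaving value 81
5. E w(84), leaving value 84
6. F w(43), leaving value 43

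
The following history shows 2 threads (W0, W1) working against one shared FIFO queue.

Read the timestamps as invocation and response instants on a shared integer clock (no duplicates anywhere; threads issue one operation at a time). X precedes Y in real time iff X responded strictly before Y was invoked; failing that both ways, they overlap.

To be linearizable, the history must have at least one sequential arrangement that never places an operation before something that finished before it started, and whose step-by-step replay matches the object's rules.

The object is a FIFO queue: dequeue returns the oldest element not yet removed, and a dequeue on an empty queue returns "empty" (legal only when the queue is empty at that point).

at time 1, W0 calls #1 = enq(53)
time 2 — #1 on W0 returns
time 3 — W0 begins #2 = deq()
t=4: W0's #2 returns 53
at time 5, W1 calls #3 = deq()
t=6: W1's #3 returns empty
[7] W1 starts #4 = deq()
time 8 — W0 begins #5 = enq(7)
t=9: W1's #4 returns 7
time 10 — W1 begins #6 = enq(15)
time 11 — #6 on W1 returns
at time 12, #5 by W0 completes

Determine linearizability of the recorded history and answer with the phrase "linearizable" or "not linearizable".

linearizable

a witness: #1, #2, #3, #5, #4, #6
after step 1 (#1 enq(53)): queue <53>
after step 2 (#2 deq() → 53): queue <>
after step 3 (#3 deq() → empty): queue <>
after step 4 (#5 enq(7)): queue <7>
after step 5 (#4 deq() → 7): queue <>
after step 6 (#6 enq(15)): queue <15>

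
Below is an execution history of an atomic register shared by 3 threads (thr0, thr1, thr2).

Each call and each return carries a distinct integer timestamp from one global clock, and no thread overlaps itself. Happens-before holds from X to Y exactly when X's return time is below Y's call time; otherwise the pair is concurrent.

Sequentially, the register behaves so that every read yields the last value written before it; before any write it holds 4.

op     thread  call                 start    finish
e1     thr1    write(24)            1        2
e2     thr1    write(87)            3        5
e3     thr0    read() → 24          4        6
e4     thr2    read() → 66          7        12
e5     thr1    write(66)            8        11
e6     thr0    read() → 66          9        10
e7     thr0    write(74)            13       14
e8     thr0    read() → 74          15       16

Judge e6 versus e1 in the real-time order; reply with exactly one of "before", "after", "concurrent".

after

e6 spans [9,10], e1 spans [1,2]
resp(e1)=2 < inv(e6)=9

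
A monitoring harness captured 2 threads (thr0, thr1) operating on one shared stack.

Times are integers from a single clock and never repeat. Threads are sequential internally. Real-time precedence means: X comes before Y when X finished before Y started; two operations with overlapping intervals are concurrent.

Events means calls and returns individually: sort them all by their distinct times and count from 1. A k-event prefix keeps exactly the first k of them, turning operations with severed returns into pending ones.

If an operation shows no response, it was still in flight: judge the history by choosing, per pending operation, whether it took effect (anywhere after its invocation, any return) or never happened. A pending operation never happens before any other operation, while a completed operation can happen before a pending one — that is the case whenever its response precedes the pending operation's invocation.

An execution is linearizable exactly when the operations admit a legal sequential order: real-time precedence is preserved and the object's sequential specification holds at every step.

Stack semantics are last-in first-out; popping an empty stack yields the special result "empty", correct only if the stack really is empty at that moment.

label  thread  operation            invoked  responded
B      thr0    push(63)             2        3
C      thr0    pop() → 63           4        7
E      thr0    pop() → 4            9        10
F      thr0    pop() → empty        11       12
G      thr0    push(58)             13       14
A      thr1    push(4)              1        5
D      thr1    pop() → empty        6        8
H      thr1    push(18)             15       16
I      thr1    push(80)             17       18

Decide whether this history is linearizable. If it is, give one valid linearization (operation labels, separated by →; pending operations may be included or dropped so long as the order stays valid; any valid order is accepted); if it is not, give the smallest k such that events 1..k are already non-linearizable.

not linearizable — minimal violating prefix: 8 events

events 1..7 are fine; event 8 — the response of D at time 8 — makes the prefix non-linearizable
all 5 real-time-respecting orders fail — 4 completed stack operations, no legal replay
take A, B, C, D: step 4 already fails, because D pop() → empty cannot occur there
take A, B, D, C: step 3 already fails, because D pop() → empty cannot occur there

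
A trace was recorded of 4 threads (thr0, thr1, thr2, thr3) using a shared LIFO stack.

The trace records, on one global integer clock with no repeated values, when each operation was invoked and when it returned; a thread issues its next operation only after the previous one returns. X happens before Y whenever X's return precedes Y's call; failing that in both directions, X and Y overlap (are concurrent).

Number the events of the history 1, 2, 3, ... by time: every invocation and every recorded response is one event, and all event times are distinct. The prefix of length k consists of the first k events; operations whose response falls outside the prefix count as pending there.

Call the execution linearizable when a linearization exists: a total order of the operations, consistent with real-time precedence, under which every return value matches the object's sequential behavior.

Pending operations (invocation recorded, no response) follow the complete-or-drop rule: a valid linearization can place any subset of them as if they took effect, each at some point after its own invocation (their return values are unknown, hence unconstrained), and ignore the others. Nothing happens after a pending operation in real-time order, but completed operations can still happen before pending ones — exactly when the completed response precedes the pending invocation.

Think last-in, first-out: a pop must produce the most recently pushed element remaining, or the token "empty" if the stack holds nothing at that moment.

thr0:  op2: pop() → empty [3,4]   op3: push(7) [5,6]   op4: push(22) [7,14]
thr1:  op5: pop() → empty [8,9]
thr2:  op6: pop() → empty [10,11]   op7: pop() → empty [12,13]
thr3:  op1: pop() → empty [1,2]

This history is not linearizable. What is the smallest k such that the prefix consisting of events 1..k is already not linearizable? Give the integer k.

one valid order for events 1..8 is op1, op2, op3:
step 1: op1 pop() → empty — stack <>
step 2: op2 pop() → empty — stack <>
step 3: op3 push(7) — stack <7>
event 9 — op5's response, time 9 — after it, nothing linearizes
include/drop combinations of the 1 pending operation (op4) were all tried; none helps
sample order op1, op2, op3, op5 (pending dropped) stalls at step 4 — op5 pop() → empty has no legal effect

9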